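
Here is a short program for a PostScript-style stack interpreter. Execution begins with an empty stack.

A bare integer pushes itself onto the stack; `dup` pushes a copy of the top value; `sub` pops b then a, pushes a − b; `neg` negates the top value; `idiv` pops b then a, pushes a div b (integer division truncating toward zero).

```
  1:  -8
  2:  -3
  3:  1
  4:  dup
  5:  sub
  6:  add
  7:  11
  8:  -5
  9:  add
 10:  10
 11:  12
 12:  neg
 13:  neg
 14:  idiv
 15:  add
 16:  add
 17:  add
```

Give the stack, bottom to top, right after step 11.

-8  : -8
-3  : -8 -3
1   : -8 -3 1
dup : -8 -3 1 1
sub : -8 -3 0
add : -8 -3
11  : -8 -3 11
-5  : -8 -3 11 -5
add : -8 -3 6
10  : -8 -3 6 10
12  : -8 -3 6 10 12

[-8, -3, 6, 10, 12]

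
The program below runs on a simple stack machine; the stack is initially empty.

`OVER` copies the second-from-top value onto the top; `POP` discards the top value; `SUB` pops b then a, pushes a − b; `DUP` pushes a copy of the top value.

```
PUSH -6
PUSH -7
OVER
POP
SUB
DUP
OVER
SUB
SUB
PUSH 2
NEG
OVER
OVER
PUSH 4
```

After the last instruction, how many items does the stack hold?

5

PUSH -6 → -6
PUSH -7 → -6 -7
OVER    → -6 -7 -6
POP     → -6 -7
SUB     → 1
DUP     → 1 1
OVER    → 1 1 1
SUB     → 1 0
SUB     → 1
PUSH 2  → 1 2
NEG     → 1 -2
OVER    → 1 -2 1
OVER    → 1 -2 1 -2
PUSH 4  → 1 -2 1 -2 4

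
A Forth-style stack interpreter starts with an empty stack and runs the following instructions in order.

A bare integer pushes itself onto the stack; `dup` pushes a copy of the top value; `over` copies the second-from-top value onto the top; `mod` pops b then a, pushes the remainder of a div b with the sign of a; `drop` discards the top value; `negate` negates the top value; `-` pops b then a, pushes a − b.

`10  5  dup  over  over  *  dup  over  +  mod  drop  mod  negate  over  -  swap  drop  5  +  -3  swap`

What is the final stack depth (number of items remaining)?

10     : [10]
5      : [10, 5]
dup    : [10, 5, 5]
over   : [10, 5, 5, 5]
over   : [10, 5, 5, 5, 5]
*      : [10, 5, 5, 25]
dup    : [10, 5, 5, 25, 25]
over   : [10, 5, 5, 25, 25, 25]
+      : [10, 5, 5, 25, 50]
mod    : [10, 5, 5, 25]
drop   : [10, 5, 5]
mod    : [10, 0]
negate : [10, 0]
over   : [10, 0, 10]
-      : [10, -10]
swap   : [-10, 10]
drop   : [-10]
5      : [-10, 5]
+      : [-5]
-3     : [-5, -3]
swap   : [-3, -5]

2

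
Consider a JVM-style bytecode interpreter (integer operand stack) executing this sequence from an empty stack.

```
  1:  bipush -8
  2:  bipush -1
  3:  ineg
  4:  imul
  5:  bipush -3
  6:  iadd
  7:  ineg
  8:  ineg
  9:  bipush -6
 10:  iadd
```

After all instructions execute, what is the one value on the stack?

bipush -8  [-8]
bipush -1  [-8, -1]
ineg       [-8, 1]
imul       [-8]
bipush -3  [-8, -3]
iadd       [-11]
ineg       [11]
ineg       [-11]
bipush -6  [-11, -6]
iadd       [-17]

-17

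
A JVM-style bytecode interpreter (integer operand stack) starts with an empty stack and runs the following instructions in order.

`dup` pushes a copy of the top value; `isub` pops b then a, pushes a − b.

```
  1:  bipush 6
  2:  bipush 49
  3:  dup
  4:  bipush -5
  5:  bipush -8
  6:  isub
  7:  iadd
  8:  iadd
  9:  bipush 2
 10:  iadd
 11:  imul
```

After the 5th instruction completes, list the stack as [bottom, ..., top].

[6, 49, 49, -5, -8]

bipush 6  : 6
bipush 49 : 6 49
dup       : 6 49 49
bipush -5 : 6 49 49 -5
bipush -8 : 6 49 49 -5 -8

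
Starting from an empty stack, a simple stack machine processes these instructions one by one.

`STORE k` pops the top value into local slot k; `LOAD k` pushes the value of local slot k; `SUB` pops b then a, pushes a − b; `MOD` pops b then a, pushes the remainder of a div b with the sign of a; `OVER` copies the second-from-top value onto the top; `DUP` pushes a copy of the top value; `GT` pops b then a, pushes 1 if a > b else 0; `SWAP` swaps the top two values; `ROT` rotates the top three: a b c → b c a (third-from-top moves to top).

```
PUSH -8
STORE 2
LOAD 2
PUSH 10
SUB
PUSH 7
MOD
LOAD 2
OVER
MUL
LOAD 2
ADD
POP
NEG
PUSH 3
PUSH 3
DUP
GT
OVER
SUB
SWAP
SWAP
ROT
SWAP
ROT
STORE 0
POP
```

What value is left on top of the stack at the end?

PUSH -8  -8
STORE 2  (empty)
LOAD 2   -8
PUSH 10  -8 10
SUB      -18
PUSH 7   -18 7
MOD      -4
LOAD 2   -4 -8
OVER     -4 -8 -4
MUL      -4 32
LOAD 2   -4 32 -8
ADD      -4 24
POP      -4
NEG      4
PUSH 3   4 3
PUSH 3   4 3 3
DUP      4 3 3 3
GT       4 3 0
OVER     4 3 0 3
SUB      4 3 -3
SWAP     4 -3 3
SWAP     4 3 -3
ROT      3 -3 4
SWAP     3 4 -3
ROT      4 -3 3
STORE 0  4 -3
POP      4

4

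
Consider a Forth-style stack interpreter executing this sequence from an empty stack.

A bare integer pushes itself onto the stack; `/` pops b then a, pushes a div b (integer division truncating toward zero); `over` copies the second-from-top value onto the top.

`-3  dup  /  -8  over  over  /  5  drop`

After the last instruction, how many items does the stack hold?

3

-3   : -3
dup  : -3 -3
/    : 1
-8   : 1 -8
over : 1 -8 1
over : 1 -8 1 -8
/    : 1 -8 0
5    : 1 -8 0 5
drop : 1 -8 0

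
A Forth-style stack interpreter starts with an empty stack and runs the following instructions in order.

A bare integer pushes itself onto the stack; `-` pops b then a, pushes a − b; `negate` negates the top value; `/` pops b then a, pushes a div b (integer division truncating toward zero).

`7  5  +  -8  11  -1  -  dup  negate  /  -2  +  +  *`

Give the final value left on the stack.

-132

7       7
5       7 5
+       12
-8      12 -8
11      12 -8 11
-1      12 -8 11 -1
-       12 -8 12
dup     12 -8 12 12
negate  12 -8 12 -12
/       12 -8 -1
-2      12 -8 -1 -2
+       12 -8 -3
+       12 -11
*       -132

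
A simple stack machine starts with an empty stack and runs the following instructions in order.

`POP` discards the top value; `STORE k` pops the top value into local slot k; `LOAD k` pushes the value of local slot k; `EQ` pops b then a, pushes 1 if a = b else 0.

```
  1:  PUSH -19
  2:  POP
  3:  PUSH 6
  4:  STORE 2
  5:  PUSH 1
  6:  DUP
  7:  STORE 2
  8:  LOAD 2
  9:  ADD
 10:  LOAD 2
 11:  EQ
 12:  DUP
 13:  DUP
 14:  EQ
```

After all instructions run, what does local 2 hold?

PUSH -19 -> [-19]
POP      -> []
PUSH 6   -> [6]
STORE 2  -> []
PUSH 1   -> [1]
DUP      -> [1, 1]
STORE 2  -> [1]
LOAD 2   -> [1, 1]
ADD      -> [2]
LOAD 2   -> [2, 1]
EQ       -> [0]
DUP      -> [0, 0]
DUP      -> [0, 0, 0]
EQ       -> [0, 1]

1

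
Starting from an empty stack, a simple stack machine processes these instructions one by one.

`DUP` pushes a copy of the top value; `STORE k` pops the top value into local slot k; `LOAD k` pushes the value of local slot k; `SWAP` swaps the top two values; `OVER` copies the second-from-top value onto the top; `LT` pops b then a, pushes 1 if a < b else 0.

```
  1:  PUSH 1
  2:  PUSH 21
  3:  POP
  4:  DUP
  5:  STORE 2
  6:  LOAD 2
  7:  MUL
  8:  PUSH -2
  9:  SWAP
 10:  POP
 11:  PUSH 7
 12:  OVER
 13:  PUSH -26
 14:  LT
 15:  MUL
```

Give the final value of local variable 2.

PUSH 1   → [1]
PUSH 21  → [1, 21]
POP      → [1]
DUP      → [1, 1]
STORE 2  → [1]
LOAD 2   → [1, 1]
MUL      → [1]
PUSH -2  → [1, -2]
SWAP     → [-2, 1]
POP      → [-2]
PUSH 7   → [-2, 7]
OVER     → [-2, 7, -2]
PUSH -26 → [-2, 7, -2, -26]
LT       → [-2, 7, 0]
MUL      → [-2, 0]

1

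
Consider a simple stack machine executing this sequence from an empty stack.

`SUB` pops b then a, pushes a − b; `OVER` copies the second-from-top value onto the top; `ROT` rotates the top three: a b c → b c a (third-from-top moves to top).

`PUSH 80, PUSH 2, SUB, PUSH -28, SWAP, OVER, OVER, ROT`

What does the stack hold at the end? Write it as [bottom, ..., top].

PUSH 80  → 80
PUSH 2   → 80 2
SUB      → 78
PUSH -28 → 78 -28
SWAP     → -28 78
OVER     → -28 78 -28
OVER     → -28 78 -28 78
ROT      → -28 -28 78 78

[-28, -28, 78, 78]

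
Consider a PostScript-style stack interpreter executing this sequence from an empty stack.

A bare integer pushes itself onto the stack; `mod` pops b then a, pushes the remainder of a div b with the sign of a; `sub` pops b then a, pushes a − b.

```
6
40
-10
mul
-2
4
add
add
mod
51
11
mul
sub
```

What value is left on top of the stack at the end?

-555

6   -> 6
40  -> 6 40
-10 -> 6 40 -10
mul -> 6 -400
-2  -> 6 -400 -2
4   -> 6 -400 -2 4
add -> 6 -400 2
add -> 6 -398
mod -> 6
51  -> 6 51
11  -> 6 51 11
mul -> 6 561
sub -> -555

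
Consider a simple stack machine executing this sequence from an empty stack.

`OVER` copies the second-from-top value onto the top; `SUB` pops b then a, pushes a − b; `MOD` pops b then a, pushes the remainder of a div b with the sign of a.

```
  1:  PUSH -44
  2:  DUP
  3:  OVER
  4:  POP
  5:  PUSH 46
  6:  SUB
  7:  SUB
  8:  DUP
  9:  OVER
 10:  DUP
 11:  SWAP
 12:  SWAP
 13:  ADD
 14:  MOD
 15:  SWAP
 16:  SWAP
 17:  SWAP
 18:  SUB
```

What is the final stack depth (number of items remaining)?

1

PUSH -44  -44
DUP       -44 -44
OVER      -44 -44 -44
POP       -44 -44
PUSH 46   -44 -44 46
SUB       -44 -90
SUB       46
DUP       46 46
OVER      46 46 46
DUP       46 46 46 46
SWAP      46 46 46 46
SWAP      46 46 46 46
ADD       46 46 92
MOD       46 46
SWAP      46 46
SWAP      46 46
SWAP      46 46
SUB       0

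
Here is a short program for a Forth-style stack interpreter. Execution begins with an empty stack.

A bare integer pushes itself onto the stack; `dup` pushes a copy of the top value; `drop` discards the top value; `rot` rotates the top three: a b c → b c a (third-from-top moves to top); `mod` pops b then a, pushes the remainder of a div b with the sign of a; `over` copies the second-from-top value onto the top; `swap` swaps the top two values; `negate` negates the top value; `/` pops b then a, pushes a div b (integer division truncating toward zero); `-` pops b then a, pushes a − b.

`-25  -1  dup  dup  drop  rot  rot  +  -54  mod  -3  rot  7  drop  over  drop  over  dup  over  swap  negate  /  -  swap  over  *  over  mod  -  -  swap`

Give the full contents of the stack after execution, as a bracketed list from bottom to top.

[-1, -26]

-25    -> -25
-1     -> -25 -1
dup    -> -25 -1 -1
dup    -> -25 -1 -1 -1
drop   -> -25 -1 -1
rot    -> -1 -1 -25
rot    -> -1 -25 -1
+      -> -1 -26
-54    -> -1 -26 -54
mod    -> -1 -26
-3     -> -1 -26 -3
rot    -> -26 -3 -1
7      -> -26 -3 -1 7
drop   -> -26 -3 -1
over   -> -26 -3 -1 -3
drop   -> -26 -3 -1
over   -> -26 -3 -1 -3
dup    -> -26 -3 -1 -3 -3
over   -> -26 -3 -1 -3 -3 -3
swap   -> -26 -3 -1 -3 -3 -3
negate -> -26 -3 -1 -3 -3 3
/      -> -26 -3 -1 -3 -1
-      -> -26 -3 -1 -2
swap   -> -26 -3 -2 -1
over   -> -26 -3 -2 -1 -2
*      -> -26 -3 -2 2
over   -> -26 -3 -2 2 -2
mod    -> -26 -3 -2 0
-      -> -26 -3 -2
-      -> -26 -1
swap   -> -1 -26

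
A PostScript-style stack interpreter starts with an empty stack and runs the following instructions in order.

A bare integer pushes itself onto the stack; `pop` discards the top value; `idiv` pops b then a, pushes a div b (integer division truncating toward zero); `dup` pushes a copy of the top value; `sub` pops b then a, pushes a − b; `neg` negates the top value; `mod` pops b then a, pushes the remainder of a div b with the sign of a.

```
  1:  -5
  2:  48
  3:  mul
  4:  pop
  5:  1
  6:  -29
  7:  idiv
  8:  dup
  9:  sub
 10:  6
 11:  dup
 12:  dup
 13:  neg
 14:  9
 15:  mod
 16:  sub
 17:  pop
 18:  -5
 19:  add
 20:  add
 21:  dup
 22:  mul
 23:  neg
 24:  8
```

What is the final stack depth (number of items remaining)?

-5   → -5
48   → -5 48
mul  → -240
pop  → (empty)
1    → 1
-29  → 1 -29
idiv → 0
dup  → 0 0
sub  → 0
6    → 0 6
dup  → 0 6 6
dup  → 0 6 6 6
neg  → 0 6 6 -6
9    → 0 6 6 -6 9
mod  → 0 6 6 -6
sub  → 0 6 12
pop  → 0 6
-5   → 0 6 -5
add  → 0 1
add  → 1
dup  → 1 1
mul  → 1
neg  → -1
8    → -1 8

2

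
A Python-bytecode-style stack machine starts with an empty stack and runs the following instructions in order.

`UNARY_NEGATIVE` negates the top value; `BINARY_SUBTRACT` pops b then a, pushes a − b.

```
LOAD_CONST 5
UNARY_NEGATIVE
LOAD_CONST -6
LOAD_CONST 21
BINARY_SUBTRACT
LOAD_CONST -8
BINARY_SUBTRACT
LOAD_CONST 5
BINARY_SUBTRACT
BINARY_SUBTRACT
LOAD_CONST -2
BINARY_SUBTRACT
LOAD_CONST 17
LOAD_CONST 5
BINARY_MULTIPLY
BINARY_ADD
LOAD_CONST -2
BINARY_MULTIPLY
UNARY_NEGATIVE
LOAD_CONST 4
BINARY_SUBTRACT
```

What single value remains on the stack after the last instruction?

208

LOAD_CONST 5    -> [5]
UNARY_NEGATIVE  -> [-5]
LOAD_CONST -6   -> [-5, -6]
LOAD_CONST 21   -> [-5, -6, 21]
BINARY_SUBTRACT -> [-5, -27]
LOAD_CONST -8   -> [-5, -27, -8]
BINARY_SUBTRACT -> [-5, -19]
LOAD_CONST 5    -> [-5, -19, 5]
BINARY_SUBTRACT -> [-5, -24]
BINARY_SUBTRACT -> [19]
LOAD_CONST -2   -> [19, -2]
BINARY_SUBTRACT -> [21]
LOAD_CONST 17   -> [21, 17]
LOAD_CONST 5    -> [21, 17, 5]
BINARY_MULTIPLY -> [21, 85]
BINARY_ADD      -> [106]
LOAD_CONST -2   -> [106, -2]
BINARY_MULTIPLY -> [-212]
UNARY_NEGATIVE  -> [212]
LOAD_CONST 4    -> [212, 4]
BINARY_SUBTRACT -> [208]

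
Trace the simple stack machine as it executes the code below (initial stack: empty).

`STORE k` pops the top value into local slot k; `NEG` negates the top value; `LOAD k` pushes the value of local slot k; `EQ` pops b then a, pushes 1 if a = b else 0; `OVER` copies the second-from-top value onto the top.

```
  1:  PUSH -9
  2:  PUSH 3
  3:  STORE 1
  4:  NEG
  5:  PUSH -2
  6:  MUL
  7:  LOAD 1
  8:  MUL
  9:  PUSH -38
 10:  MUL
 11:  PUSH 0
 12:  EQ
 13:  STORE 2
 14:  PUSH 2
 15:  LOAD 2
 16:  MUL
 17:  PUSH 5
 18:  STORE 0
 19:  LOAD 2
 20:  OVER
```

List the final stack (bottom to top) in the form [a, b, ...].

[0, 0, 0]

PUSH -9   [-9]
PUSH 3    [-9, 3]
STORE 1   [-9]
NEG       [9]
PUSH -2   [9, -2]
MUL       [-18]
LOAD 1    [-18, 3]
MUL       [-54]
PUSH -38  [-54, -38]
MUL       [2052]
PUSH 0    [2052, 0]
EQ        [0]
STORE 2   []
PUSH 2    [2]
LOAD 2    [2, 0]
MUL       [0]
PUSH 5    [0, 5]
STORE 0   [0]
LOAD 2    [0, 0]
OVER      [0, 0, 0]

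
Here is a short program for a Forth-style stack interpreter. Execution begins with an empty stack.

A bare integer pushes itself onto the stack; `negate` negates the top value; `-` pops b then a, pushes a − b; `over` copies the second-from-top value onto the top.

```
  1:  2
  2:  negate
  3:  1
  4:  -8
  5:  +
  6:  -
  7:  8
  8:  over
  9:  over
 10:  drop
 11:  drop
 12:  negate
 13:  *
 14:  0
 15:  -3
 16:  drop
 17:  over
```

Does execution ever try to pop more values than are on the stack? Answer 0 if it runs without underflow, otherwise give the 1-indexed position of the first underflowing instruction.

0

2      → 2
negate → -2
1      → -2 1
-8     → -2 1 -8
+      → -2 -7
-      → 5
8      → 5 8
over   → 5 8 5
over   → 5 8 5 8
drop   → 5 8 5
drop   → 5 8
negate → 5 -8
*      → -40
0      → -40 0
-3     → -40 0 -3
drop   → -40 0
over   → -40 0 -40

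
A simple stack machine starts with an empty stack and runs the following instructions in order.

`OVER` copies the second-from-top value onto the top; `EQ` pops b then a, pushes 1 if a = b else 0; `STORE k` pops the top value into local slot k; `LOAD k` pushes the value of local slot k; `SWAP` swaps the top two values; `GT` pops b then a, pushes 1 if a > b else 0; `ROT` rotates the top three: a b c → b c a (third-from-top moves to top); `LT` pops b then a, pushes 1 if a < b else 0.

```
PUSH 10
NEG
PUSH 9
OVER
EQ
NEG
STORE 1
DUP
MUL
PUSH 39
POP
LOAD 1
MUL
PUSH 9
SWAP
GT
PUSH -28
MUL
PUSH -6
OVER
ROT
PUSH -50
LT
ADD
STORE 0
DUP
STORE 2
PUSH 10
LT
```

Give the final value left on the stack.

PUSH 10  → 10
NEG      → -10
PUSH 9   → -10 9
OVER     → -10 9 -10
EQ       → -10 0
NEG      → -10 0
STORE 1  → -10
DUP      → -10 -10
MUL      → 100
PUSH 39  → 100 39
POP      → 100
LOAD 1   → 100 0
MUL      → 0
PUSH 9   → 0 9
SWAP     → 9 0
GT       → 1
PUSH -28 → 1 -28
MUL      → -28
PUSH -6  → -28 -6
OVER     → -28 -6 -28
ROT      → -6 -28 -28
PUSH -50 → -6 -28 -28 -50
LT       → -6 -28 0
ADD      → -6 -28
STORE 0  → -6
DUP      → -6 -6
STORE 2  → -6
PUSH 10  → -6 10
LT       → 1

1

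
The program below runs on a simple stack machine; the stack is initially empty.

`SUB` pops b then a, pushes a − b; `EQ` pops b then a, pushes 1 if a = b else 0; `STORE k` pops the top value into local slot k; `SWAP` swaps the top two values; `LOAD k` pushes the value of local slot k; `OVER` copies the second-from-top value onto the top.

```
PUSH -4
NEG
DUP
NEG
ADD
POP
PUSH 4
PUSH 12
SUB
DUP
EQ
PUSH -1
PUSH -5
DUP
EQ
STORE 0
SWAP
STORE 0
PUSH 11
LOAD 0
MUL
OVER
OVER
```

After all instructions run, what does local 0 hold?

1

PUSH -4 -> [-4]
NEG     -> [4]
DUP     -> [4, 4]
NEG     -> [4, -4]
ADD     -> [0]
POP     -> []
PUSH 4  -> [4]
PUSH 12 -> [4, 12]
SUB     -> [-8]
DUP     -> [-8, -8]
EQ      -> [1]
PUSH -1 -> [1, -1]
PUSH -5 -> [1, -1, -5]
DUP     -> [1, -1, -5, -5]
EQ      -> [1, -1, 1]
STORE 0 -> [1, -1]
SWAP    -> [-1, 1]
STORE 0 -> [-1]
PUSH 11 -> [-1, 11]
LOAD 0  -> [-1, 11, 1]
MUL     -> [-1, 11]
OVER    -> [-1, 11, -1]
OVER    -> [-1, 11, -1, 11]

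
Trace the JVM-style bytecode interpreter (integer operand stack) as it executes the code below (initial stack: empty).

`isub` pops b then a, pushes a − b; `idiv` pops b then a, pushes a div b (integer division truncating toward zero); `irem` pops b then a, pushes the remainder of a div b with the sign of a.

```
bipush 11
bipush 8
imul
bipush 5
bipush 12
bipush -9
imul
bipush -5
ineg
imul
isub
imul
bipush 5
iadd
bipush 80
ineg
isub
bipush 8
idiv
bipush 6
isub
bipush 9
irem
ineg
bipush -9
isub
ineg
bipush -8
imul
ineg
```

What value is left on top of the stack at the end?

bipush 11  11
bipush 8   11 8
imul       88
bipush 5   88 5
bipush 12  88 5 12
bipush -9  88 5 12 -9
imul       88 5 -108
bipush -5  88 5 -108 -5
ineg       88 5 -108 5
imul       88 5 -540
isub       88 545
imul       47960
bipush 5   47960 5
iadd       47965
bipush 80  47965 80
ineg       47965 -80
isub       48045
bipush 8   48045 8
idiv       6005
bipush 6   6005 6
isub       5999
bipush 9   5999 9
irem       5
ineg       -5
bipush -9  -5 -9
isub       4
ineg       -4
bipush -8  -4 -8
imul       32
ineg       -32

-32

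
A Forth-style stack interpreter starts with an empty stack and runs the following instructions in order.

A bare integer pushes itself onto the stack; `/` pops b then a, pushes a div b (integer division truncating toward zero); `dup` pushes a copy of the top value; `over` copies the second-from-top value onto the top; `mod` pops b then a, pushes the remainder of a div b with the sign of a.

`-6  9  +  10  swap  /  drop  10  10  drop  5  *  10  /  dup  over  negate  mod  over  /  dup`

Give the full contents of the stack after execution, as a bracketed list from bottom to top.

[5, 0, 0]

-6     : -6
9      : -6 9
+      : 3
10     : 3 10
swap   : 10 3
/      : 3
drop   : (empty)
10     : 10
10     : 10 10
drop   : 10
5      : 10 5
*      : 50
10     : 50 10
/      : 5
dup    : 5 5
over   : 5 5 5
negate : 5 5 -5
mod    : 5 0
over   : 5 0 5
/      : 5 0
dup    : 5 0 0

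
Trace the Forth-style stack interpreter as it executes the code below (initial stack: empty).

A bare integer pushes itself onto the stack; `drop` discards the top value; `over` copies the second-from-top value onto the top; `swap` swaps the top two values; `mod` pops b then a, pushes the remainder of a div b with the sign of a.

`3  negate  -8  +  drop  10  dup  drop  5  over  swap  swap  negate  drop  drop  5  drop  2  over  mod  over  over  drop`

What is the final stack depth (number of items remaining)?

3

3      : 3
negate : -3
-8     : -3 -8
+      : -11
drop   : (empty)
10     : 10
dup    : 10 10
drop   : 10
5      : 10 5
over   : 10 5 10
swap   : 10 10 5
swap   : 10 5 10
negate : 10 5 -10
drop   : 10 5
drop   : 10
5      : 10 5
drop   : 10
2      : 10 2
over   : 10 2 10
mod    : 10 2
over   : 10 2 10
over   : 10 2 10 2
drop   : 10 2 10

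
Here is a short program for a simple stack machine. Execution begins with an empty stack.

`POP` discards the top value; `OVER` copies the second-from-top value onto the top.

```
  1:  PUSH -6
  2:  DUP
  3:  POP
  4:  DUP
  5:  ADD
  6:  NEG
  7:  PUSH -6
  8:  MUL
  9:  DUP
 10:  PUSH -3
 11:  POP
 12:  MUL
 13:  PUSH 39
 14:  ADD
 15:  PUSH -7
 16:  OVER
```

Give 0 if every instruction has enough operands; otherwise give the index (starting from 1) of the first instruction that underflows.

0

PUSH -6 -> [-6]
DUP     -> [-6, -6]
POP     -> [-6]
DUP     -> [-6, -6]
ADD     -> [-12]
NEG     -> [12]
PUSH -6 -> [12, -6]
MUL     -> [-72]
DUP     -> [-72, -72]
PUSH -3 -> [-72, -72, -3]
POP     -> [-72, -72]
MUL     -> [5184]
PUSH 39 -> [5184, 39]
ADD     -> [5223]
PUSH -7 -> [5223, -7]
OVER    -> [5223, -7, 5223]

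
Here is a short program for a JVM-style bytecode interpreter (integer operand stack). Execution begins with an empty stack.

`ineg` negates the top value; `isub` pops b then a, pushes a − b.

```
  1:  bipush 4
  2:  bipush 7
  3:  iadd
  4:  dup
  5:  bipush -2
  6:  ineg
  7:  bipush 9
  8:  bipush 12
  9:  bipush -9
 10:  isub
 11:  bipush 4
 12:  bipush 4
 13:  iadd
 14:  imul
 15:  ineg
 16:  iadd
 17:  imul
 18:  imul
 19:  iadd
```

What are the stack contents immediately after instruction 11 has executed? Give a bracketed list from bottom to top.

bipush 4  → [4]
bipush 7  → [4, 7]
iadd      → [11]
dup       → [11, 11]
bipush -2 → [11, 11, -2]
ineg      → [11, 11, 2]
bipush 9  → [11, 11, 2, 9]
bipush 12 → [11, 11, 2, 9, 12]
bipush -9 → [11, 11, 2, 9, 12, -9]
isub      → [11, 11, 2, 9, 21]
bipush 4  → [11, 11, 2, 9, 21, 4]

[11, 11, 2, 9, 21, 4]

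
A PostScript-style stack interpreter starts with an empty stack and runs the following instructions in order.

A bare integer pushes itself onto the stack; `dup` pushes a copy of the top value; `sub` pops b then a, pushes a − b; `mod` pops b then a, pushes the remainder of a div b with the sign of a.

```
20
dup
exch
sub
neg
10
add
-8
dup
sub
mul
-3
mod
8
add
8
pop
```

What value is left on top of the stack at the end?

20   : 20
dup  : 20 20
exch : 20 20
sub  : 0
neg  : 0
10   : 0 10
add  : 10
-8   : 10 -8
dup  : 10 -8 -8
sub  : 10 0
mul  : 0
-3   : 0 -3
mod  : 0
8    : 0 8
add  : 8
8    : 8 8
pop  : 8

8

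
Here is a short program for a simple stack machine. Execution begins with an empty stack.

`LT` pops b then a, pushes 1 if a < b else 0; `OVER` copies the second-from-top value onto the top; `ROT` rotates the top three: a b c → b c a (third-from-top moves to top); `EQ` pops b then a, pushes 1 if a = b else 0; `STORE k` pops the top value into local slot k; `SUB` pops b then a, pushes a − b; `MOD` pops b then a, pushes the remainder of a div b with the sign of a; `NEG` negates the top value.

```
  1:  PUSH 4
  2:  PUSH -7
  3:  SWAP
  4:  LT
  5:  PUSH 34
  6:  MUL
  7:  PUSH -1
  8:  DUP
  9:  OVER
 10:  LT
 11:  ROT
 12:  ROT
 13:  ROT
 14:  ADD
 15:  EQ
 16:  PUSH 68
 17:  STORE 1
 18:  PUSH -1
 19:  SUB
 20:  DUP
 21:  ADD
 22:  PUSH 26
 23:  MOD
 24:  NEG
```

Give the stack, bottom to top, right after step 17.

PUSH 4  : [4]
PUSH -7 : [4, -7]
SWAP    : [-7, 4]
LT      : [1]
PUSH 34 : [1, 34]
MUL     : [34]
PUSH -1 : [34, -1]
DUP     : [34, -1, -1]
OVER    : [34, -1, -1, -1]
LT      : [34, -1, 0]
ROT     : [-1, 0, 34]
ROT     : [0, 34, -1]
ROT     : [34, -1, 0]
ADD     : [34, -1]
EQ      : [0]
PUSH 68 : [0, 68]
STORE 1 : [0]

[0]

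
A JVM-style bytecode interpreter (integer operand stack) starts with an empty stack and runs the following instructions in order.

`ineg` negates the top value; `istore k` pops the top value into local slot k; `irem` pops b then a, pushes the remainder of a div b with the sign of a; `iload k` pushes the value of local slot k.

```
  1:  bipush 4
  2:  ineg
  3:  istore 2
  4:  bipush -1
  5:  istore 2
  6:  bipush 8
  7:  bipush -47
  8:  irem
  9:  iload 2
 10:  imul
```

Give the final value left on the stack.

bipush 4    4
ineg        -4
istore 2    (empty)
bipush -1   -1
istore 2    (empty)
bipush 8    8
bipush -47  8 -47
irem        8
iload 2     8 -1
imul        -8

-8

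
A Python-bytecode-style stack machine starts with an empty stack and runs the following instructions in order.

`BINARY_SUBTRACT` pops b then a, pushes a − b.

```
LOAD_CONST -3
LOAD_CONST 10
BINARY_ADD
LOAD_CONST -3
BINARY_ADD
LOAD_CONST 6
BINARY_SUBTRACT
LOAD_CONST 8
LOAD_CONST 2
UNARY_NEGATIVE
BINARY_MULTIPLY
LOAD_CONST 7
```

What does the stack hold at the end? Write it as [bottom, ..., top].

[-2, -16, 7]

LOAD_CONST -3   → -3
LOAD_CONST 10   → -3 10
BINARY_ADD      → 7
LOAD_CONST -3   → 7 -3
BINARY_ADD      → 4
LOAD_CONST 6    → 4 6
BINARY_SUBTRACT → -2
LOAD_CONST 8    → -2 8
LOAD_CONST 2    → -2 8 2
UNARY_NEGATIVE  → -2 8 -2
BINARY_MULTIPLY → -2 -16
LOAD_CONST 7    → -2 -16 7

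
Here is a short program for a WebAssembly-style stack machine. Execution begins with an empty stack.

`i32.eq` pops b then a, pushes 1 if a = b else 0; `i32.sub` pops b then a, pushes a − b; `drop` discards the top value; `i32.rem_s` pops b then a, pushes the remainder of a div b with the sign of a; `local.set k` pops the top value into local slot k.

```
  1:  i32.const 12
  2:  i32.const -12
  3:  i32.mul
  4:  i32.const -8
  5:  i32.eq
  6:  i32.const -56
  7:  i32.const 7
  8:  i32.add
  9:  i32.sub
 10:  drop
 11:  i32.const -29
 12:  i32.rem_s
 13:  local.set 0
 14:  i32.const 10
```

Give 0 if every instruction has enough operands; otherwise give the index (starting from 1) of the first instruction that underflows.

12

i32.const 12  -> [12]
i32.const -12 -> [12, -12]
i32.mul       -> [-144]
i32.const -8  -> [-144, -8]
i32.eq        -> [0]
i32.const -56 -> [0, -56]
i32.const 7   -> [0, -56, 7]
i32.add       -> [0, -49]
i32.sub       -> [49]
drop          -> []
i32.const -29 -> [-29]
i32.rem_s  — needs 2 operands, stack has 1 → underflow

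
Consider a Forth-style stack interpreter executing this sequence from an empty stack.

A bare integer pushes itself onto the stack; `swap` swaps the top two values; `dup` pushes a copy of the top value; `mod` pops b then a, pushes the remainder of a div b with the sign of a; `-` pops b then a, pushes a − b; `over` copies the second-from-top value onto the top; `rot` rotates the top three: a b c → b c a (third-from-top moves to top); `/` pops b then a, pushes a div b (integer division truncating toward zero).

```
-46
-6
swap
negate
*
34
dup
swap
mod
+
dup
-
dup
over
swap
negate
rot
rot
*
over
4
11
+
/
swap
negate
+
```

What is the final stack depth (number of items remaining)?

2

-46     -46
-6      -46 -6
swap    -6 -46
negate  -6 46
*       -276
34      -276 34
dup     -276 34 34
swap    -276 34 34
mod     -276 0
+       -276
dup     -276 -276
-       0
dup     0 0
over    0 0 0
swap    0 0 0
negate  0 0 0
rot     0 0 0
rot     0 0 0
*       0 0
over    0 0 0
4       0 0 0 4
11      0 0 0 4 11
+       0 0 0 15
/       0 0 0
swap    0 0 0
negate  0 0 0
+       0 0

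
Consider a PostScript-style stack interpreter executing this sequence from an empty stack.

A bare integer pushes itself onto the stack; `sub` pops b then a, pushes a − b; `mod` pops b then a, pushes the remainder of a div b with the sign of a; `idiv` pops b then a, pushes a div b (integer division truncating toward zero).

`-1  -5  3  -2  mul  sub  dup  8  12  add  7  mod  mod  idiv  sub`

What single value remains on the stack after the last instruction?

-1   : -1
-5   : -1 -5
3    : -1 -5 3
-2   : -1 -5 3 -2
mul  : -1 -5 -6
sub  : -1 1
dup  : -1 1 1
8    : -1 1 1 8
12   : -1 1 1 8 12
add  : -1 1 1 20
7    : -1 1 1 20 7
mod  : -1 1 1 6
mod  : -1 1 1
idiv : -1 1
sub  : -2

-2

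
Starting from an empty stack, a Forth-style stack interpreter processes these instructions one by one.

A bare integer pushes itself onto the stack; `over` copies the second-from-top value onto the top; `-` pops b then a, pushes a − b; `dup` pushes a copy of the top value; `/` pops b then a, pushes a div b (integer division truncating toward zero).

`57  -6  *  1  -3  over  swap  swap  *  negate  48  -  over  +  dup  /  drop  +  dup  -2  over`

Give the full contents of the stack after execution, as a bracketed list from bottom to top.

57      [57]
-6      [57, -6]
*       [-342]
1       [-342, 1]
-3      [-342, 1, -3]
over    [-342, 1, -3, 1]
swap    [-342, 1, 1, -3]
swap    [-342, 1, -3, 1]
*       [-342, 1, -3]
negate  [-342, 1, 3]
48      [-342, 1, 3, 48]
-       [-342, 1, -45]
over    [-342, 1, -45, 1]
+       [-342, 1, -44]
dup     [-342, 1, -44, -44]
/       [-342, 1, 1]
drop    [-342, 1]
+       [-341]
dup     [-341, -341]
-2      [-341, -341, -2]
over    [-341, -341, -2, -341]

[-341, -341, -2, -341]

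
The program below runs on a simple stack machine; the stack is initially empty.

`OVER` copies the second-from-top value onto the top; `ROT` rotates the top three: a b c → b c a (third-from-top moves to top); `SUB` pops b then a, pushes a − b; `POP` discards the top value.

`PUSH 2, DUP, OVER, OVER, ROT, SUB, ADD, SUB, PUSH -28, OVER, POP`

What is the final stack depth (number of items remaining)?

2

PUSH 2   : [2]
DUP      : [2, 2]
OVER     : [2, 2, 2]
OVER     : [2, 2, 2, 2]
ROT      : [2, 2, 2, 2]
SUB      : [2, 2, 0]
ADD      : [2, 2]
SUB      : [0]
PUSH -28 : [0, -28]
OVER     : [0, -28, 0]
POP      : [0, -28]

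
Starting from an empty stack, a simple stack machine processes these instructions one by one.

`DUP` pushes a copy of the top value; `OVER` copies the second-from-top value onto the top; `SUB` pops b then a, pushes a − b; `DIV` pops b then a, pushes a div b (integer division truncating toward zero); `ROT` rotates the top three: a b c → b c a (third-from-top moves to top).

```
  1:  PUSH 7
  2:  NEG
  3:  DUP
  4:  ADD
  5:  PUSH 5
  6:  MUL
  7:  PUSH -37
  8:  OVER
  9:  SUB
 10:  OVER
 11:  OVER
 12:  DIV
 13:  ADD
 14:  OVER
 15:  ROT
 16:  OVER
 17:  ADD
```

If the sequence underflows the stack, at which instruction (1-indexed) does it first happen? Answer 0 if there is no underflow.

0

PUSH 7    7
NEG       -7
DUP       -7 -7
ADD       -14
PUSH 5    -14 5
MUL       -70
PUSH -37  -70 -37
OVER      -70 -37 -70
SUB       -70 33
OVER      -70 33 -70
OVER      -70 33 -70 33
DIV       -70 33 -2
ADD       -70 31
OVER      -70 31 -70
ROT       31 -70 -70
OVER      31 -70 -70 -70
ADD       31 -70 -140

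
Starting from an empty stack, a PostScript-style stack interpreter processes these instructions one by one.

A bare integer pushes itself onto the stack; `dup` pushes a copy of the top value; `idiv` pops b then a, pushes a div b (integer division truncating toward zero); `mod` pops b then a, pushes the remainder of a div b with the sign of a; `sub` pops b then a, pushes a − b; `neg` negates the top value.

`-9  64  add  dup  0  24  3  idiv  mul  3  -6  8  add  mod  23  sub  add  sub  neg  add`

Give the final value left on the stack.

-22

-9   → -9
64   → -9 64
add  → 55
dup  → 55 55
0    → 55 55 0
24   → 55 55 0 24
3    → 55 55 0 24 3
idiv → 55 55 0 8
mul  → 55 55 0
3    → 55 55 0 3
-6   → 55 55 0 3 -6
8    → 55 55 0 3 -6 8
add  → 55 55 0 3 2
mod  → 55 55 0 1
23   → 55 55 0 1 23
sub  → 55 55 0 -22
add  → 55 55 -22
sub  → 55 77
neg  → 55 -77
add  → -22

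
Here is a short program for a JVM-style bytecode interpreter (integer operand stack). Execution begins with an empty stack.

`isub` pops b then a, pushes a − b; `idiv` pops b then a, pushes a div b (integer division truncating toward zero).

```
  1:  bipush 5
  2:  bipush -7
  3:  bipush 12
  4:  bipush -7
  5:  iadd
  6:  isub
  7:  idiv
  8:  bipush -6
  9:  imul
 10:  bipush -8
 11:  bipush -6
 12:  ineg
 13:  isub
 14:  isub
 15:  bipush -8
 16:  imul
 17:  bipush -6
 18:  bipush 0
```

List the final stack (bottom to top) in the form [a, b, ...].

bipush 5   [5]
bipush -7  [5, -7]
bipush 12  [5, -7, 12]
bipush -7  [5, -7, 12, -7]
iadd       [5, -7, 5]
isub       [5, -12]
idiv       [0]
bipush -6  [0, -6]
imul       [0]
bipush -8  [0, -8]
bipush -6  [0, -8, -6]
ineg       [0, -8, 6]
isub       [0, -14]
isub       [14]
bipush -8  [14, -8]
imul       [-112]
bipush -6  [-112, -6]
bipush 0   [-112, -6, 0]

[-112, -6, 0]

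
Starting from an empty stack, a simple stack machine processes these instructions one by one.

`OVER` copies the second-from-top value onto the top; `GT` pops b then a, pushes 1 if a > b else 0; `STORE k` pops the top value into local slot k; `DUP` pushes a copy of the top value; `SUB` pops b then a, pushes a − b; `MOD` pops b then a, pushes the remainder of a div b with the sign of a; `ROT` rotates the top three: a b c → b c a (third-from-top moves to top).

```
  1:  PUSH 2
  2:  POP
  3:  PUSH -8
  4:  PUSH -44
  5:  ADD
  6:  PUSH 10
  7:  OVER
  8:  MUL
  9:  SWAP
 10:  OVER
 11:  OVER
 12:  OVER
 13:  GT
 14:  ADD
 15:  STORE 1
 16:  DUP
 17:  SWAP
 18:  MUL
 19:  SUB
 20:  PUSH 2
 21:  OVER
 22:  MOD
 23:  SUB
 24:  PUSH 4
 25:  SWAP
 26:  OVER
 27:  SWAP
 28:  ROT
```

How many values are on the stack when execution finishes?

PUSH 2   → [2]
POP      → []
PUSH -8  → [-8]
PUSH -44 → [-8, -44]
ADD      → [-52]
PUSH 10  → [-52, 10]
OVER     → [-52, 10, -52]
MUL      → [-52, -520]
SWAP     → [-520, -52]
OVER     → [-520, -52, -520]
OVER     → [-520, -52, -520, -52]
OVER     → [-520, -52, -520, -52, -520]
GT       → [-520, -52, -520, 1]
ADD      → [-520, -52, -519]
STORE 1  → [-520, -52]
DUP      → [-520, -52, -52]
SWAP     → [-520, -52, -52]
MUL      → [-520, 2704]
SUB      → [-3224]
PUSH 2   → [-3224, 2]
OVER     → [-3224, 2, -3224]
MOD      → [-3224, 2]
SUB      → [-3226]
PUSH 4   → [-3226, 4]
SWAP     → [4, -3226]
OVER     → [4, -3226, 4]
SWAP     → [4, 4, -3226]
ROT      → [4, -3226, 4]

3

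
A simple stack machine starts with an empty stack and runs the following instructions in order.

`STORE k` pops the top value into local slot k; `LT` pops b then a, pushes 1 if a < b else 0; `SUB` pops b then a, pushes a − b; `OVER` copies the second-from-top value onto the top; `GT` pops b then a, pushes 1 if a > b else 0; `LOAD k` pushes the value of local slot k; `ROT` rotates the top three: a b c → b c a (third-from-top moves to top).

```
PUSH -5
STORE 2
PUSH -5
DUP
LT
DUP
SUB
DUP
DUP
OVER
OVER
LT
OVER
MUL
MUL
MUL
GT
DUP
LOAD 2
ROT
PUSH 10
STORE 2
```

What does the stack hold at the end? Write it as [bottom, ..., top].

[0, -5, 0]

PUSH -5 -> [-5]
STORE 2 -> []
PUSH -5 -> [-5]
DUP     -> [-5, -5]
LT      -> [0]
DUP     -> [0, 0]
SUB     -> [0]
DUP     -> [0, 0]
DUP     -> [0, 0, 0]
OVER    -> [0, 0, 0, 0]
OVER    -> [0, 0, 0, 0, 0]
LT      -> [0, 0, 0, 0]
OVER    -> [0, 0, 0, 0, 0]
MUL     -> [0, 0, 0, 0]
MUL     -> [0, 0, 0]
MUL     -> [0, 0]
GT      -> [0]
DUP     -> [0, 0]
LOAD 2  -> [0, 0, -5]
ROT     -> [0, -5, 0]
PUSH 10 -> [0, -5, 0, 10]
STORE 2 -> [0, -5, 0]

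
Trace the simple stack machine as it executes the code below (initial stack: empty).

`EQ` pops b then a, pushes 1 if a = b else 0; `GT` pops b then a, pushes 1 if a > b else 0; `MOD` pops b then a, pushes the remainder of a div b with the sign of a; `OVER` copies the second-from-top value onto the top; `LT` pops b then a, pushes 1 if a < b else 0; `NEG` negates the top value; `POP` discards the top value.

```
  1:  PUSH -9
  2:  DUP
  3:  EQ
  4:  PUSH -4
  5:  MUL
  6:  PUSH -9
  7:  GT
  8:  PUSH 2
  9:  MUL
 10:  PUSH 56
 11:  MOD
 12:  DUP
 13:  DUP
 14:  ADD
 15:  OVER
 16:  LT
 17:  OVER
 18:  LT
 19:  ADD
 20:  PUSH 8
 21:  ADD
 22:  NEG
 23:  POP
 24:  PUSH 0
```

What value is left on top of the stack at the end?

0

PUSH -9 -> [-9]
DUP     -> [-9, -9]
EQ      -> [1]
PUSH -4 -> [1, -4]
MUL     -> [-4]
PUSH -9 -> [-4, -9]
GT      -> [1]
PUSH 2  -> [1, 2]
MUL     -> [2]
PUSH 56 -> [2, 56]
MOD     -> [2]
DUP     -> [2, 2]
DUP     -> [2, 2, 2]
ADD     -> [2, 4]
OVER    -> [2, 4, 2]
LT      -> [2, 0]
OVER    -> [2, 0, 2]
LT      -> [2, 1]
ADD     -> [3]
PUSH 8  -> [3, 8]
ADD     -> [11]
NEG     -> [-11]
POP     -> []
PUSH 0  -> [0]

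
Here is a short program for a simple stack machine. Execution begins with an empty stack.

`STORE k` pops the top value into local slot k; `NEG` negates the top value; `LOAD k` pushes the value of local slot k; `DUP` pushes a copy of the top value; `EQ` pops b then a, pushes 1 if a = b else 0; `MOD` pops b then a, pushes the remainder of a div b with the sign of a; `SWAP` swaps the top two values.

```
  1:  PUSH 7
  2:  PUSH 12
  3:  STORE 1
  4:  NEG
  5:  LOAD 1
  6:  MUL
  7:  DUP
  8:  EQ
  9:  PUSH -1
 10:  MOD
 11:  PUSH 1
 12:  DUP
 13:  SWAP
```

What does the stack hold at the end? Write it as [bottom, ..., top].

[0, 1, 1]

PUSH 7  → [7]
PUSH 12 → [7, 12]
STORE 1 → [7]
NEG     → [-7]
LOAD 1  → [-7, 12]
MUL     → [-84]
DUP     → [-84, -84]
EQ      → [1]
PUSH -1 → [1, -1]
MOD     → [0]
PUSH 1  → [0, 1]
DUP     → [0, 1, 1]
SWAP    → [0, 1, 1]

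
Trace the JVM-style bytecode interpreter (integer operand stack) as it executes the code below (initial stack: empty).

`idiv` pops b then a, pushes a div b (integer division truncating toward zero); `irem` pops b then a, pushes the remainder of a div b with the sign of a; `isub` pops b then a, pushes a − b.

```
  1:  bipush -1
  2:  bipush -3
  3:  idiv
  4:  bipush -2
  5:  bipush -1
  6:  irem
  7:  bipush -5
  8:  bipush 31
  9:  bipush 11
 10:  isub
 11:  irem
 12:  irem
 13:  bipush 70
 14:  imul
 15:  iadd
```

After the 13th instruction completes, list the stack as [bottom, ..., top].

[0, 0, 70]

bipush -1  -1
bipush -3  -1 -3
idiv       0
bipush -2  0 -2
bipush -1  0 -2 -1
irem       0 0
bipush -5  0 0 -5
bipush 31  0 0 -5 31
bipush 11  0 0 -5 31 11
isub       0 0 -5 20
irem       0 0 -5
irem       0 0
bipush 70  0 0 70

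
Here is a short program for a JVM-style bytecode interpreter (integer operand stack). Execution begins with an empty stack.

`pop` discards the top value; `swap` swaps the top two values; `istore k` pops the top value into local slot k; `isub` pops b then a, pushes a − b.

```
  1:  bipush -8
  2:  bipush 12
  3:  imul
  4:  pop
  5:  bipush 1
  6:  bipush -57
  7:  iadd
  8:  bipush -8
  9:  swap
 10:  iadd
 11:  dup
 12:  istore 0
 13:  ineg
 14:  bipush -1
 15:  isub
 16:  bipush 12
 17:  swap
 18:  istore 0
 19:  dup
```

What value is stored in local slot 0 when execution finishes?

bipush -8   -8
bipush 12   -8 12
imul        -96
pop         (empty)
bipush 1    1
bipush -57  1 -57
iadd        -56
bipush -8   -56 -8
swap        -8 -56
iadd        -64
dup         -64 -64
istore 0    -64
ineg        64
bipush -1   64 -1
isub        65
bipush 12   65 12
swap        12 65
istore 0    12
dup         12 12

65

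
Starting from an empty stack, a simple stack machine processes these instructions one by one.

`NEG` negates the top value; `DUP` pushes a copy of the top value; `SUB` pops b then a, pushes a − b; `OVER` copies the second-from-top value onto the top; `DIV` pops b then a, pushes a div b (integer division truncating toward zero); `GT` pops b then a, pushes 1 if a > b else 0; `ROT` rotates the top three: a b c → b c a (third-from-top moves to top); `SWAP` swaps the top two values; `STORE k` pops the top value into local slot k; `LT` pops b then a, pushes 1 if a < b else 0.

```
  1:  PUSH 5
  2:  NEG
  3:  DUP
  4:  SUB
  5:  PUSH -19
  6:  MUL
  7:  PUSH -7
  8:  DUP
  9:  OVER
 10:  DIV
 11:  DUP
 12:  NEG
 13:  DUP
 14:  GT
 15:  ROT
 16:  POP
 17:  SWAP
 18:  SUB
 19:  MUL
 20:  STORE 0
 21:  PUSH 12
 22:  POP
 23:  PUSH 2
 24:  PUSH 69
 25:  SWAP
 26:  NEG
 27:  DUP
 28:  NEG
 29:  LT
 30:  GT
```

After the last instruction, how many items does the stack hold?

PUSH 5    [5]
NEG       [-5]
DUP       [-5, -5]
SUB       [0]
PUSH -19  [0, -19]
MUL       [0]
PUSH -7   [0, -7]
DUP       [0, -7, -7]
OVER      [0, -7, -7, -7]
DIV       [0, -7, 1]
DUP       [0, -7, 1, 1]
NEG       [0, -7, 1, -1]
DUP       [0, -7, 1, -1, -1]
GT        [0, -7, 1, 0]
ROT       [0, 1, 0, -7]
POP       [0, 1, 0]
SWAP      [0, 0, 1]
SUB       [0, -1]
MUL       [0]
STORE 0   []
PUSH 12   [12]
POP       []
PUSH 2    [2]
PUSH 69   [2, 69]
SWAP      [69, 2]
NEG       [69, -2]
DUP       [69, -2, -2]
NEG       [69, -2, 2]
LT        [69, 1]
GT        [1]

1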